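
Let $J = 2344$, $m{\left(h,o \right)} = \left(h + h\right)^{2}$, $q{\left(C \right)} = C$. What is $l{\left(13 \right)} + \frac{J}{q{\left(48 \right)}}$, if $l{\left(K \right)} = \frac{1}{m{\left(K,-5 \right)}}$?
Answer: $\frac{99037}{2028} \approx 48.835$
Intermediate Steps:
$m{\left(h,o \right)} = 4 h^{2}$ ($m{\left(h,o \right)} = \left(2 h\right)^{2} = 4 h^{2}$)
$l{\left(K \right)} = \frac{1}{4 K^{2}}$
$l{\left(13 \right)} + \frac{J}{q{\left(48 \right)}} = \frac{1}{4 \cdot 169} + \frac{2344}{48} = \frac{1}{4} \cdot \frac{1}{169} + 2344 \cdot \frac{1}{48} = \frac{1}{676} + \frac{293}{6} = \frac{99037}{2028}$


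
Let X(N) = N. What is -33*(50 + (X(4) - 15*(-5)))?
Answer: -4257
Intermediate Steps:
-33*(50 + (X(4) - 15*(-5))) = -33*(50 + (4 - 15*(-5))) = -33*(50 + (4 - 3*(-25))) = -33*(50 + (4 + 75)) = -33*(50 + 79) = -33*129 = -4257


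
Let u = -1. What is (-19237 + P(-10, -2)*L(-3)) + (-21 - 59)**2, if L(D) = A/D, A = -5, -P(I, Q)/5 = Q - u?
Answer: -38486/3 ≈ -12829.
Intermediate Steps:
P(I, Q) = -5 - 5*Q (P(I, Q) = -5*(Q - 1*(-1)) = -5*(Q + 1) = -5*(1 + Q) = -5 - 5*Q)
L(D) = -5/D
(-19237 + P(-10, -2)*L(-3)) + (-21 - 59)**2 = (-19237 + (-5 - 5*(-2))*(-5/(-3))) + (-21 - 59)**2 = (-19237 + (-5 + 10)*(-5*(-1/3))) + (-80)**2 = (-19237 + 5*(5/3)) + 6400 = (-19237 + 25/3) + 6400 = -57686/3 + 6400 = -38486/3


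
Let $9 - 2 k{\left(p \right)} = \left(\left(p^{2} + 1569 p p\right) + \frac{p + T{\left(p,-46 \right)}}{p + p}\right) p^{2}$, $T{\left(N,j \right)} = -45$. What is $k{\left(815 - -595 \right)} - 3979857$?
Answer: $-3102745168311015$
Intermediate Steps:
$k{\left(p \right)} = \frac{9}{2} - \frac{p^{2} \left(1570 p^{2} + \frac{-45 + p}{2 p}\right)}{2}$ ($k{\left(p \right)} = \frac{9}{2} - \frac{\left(\left(p^{2} + 1569 p p\right) + \frac{p - 45}{p + p}\right) p^{2}}{2} = \frac{9}{2} - \frac{\left(\left(p^{2} + 1569 p^{2}\right) + \frac{-45 + p}{2 p}\right) p^{2}}{2} = \frac{9}{2} - \frac{\left(1570 p^{2} + \left(-45 + p\right) \frac{1}{2 p}\right) p^{2}}{2} = \frac{9}{2} - \frac{\left(1570 p^{2} + \frac{-45 + p}{2 p}\right) p^{2}}{2} = \frac{9}{2} - \frac{p^{2} \left(1570 p^{2} + \frac{-45 + p}{2 p}\right)}{2}$)
$k{\left(815 - -595 \right)} - 3979857 = \left(\frac{9}{2} - 785 \left(815 - -595\right)^{4} - \frac{\left(815 - -595\right)^{2}}{4} + \frac{45 \left(815 - -595\right)}{4}\right) - 3979857 = \left(\frac{9}{2} - 785 \left(815 + 595\right)^{4} - \frac{\left(815 + 595\right)^{2}}{4} + \frac{45 \left(815 + 595\right)}{4}\right) - 3979857 = \left(\frac{9}{2} - 785 \cdot 1410^{4} - \frac{1410^{2}}{4} + \frac{45}{4} \cdot 1410\right) - 3979857 = \left(\frac{9}{2} - 3102745163850000 - 497025 + \frac{31725}{2}\right) - 3979857 = -3102745164331158 - 3979857 = -3102745168311015$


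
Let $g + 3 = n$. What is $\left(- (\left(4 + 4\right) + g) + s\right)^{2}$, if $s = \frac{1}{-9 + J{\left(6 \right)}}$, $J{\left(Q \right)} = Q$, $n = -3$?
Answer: $\frac{49}{9} \approx 5.4444$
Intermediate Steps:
$g = -6$ ($g = -3 - 3 = -6$)
$s = - \frac{1}{3}$ ($s = \frac{1}{-9 + 6} = \frac{1}{-3} = - \frac{1}{3} \approx -0.33333$)
$\left(- (\left(4 + 4\right) + g) + s\right)^{2} = \left(- (\left(4 + 4\right) - 6) - \frac{1}{3}\right)^{2} = \left(- (8 - 6) - \frac{1}{3}\right)^{2} = \left(\left(-1\right) 2 - \frac{1}{3}\right)^{2} = \left(-2 - \frac{1}{3}\right)^{2} = \left(- \frac{7}{3}\right)^{2} = \frac{49}{9}$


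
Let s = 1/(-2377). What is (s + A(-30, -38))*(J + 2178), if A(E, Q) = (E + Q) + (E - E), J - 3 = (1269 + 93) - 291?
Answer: -525643524/2377 ≈ -2.2114e+5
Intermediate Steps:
J = 1074 (J = 3 + ((1269 + 93) - 291) = 3 + (1362 - 291) = 3 + 1071 = 1074)
s = -1/2377 ≈ -0.00042070
A(E, Q) = E + Q (A(E, Q) = (E + Q) + 0 = E + Q)
(s + A(-30, -38))*(J + 2178) = (-1/2377 + (-30 - 38))*(1074 + 2178) = (-1/2377 - 68)*3252 = -161637/2377*3252 = -525643524/2377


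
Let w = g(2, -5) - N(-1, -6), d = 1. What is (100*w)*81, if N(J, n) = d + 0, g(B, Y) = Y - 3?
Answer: -72900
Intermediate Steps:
g(B, Y) = -3 + Y
N(J, n) = 1 (N(J, n) = 1 + 0 = 1)
w = -9 (w = (-3 - 5) - 1*1 = -8 - 1 = -9)
(100*w)*81 = (100*(-9))*81 = -900*81 = -72900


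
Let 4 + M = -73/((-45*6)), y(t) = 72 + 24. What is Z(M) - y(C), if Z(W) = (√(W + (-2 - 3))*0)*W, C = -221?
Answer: -96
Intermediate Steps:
y(t) = 96
M = -1007/270 (M = -4 - 73/((-45*6)) = -4 - 73/(-270) = -4 - 73*(-1/270) = -4 + 73/270 = -1007/270 ≈ -3.7296)
Z(W) = 0 (Z(W) = (√(W - 5)*0)*W = (√(-5 + W)*0)*W = 0*W = 0)
Z(M) - y(C) = 0 - 1*96 = 0 - 96 = -96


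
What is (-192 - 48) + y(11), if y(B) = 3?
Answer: -237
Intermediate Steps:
(-192 - 48) + y(11) = (-192 - 48) + 3 = -240 + 3 = -237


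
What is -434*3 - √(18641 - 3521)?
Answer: -1302 - 12*√105 ≈ -1425.0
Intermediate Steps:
-434*3 - √(18641 - 3521) = -1302 - √15120 = -1302 - 12*√105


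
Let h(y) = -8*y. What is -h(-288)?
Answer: -2304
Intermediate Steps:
-h(-288) = -(-8)*(-288) = -1*2304 = -2304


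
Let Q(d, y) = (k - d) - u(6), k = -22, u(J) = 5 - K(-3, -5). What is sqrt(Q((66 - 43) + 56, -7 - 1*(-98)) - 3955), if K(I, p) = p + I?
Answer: I*sqrt(4069) ≈ 63.789*I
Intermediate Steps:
K(I, p) = I + p
u(J) = 13 (u(J) = 5 - (-3 - 5) = 5 - 1*(-8) = 5 + 8 = 13)
Q(d, y) = -35 - d (Q(d, y) = (-22 - d) - 1*13 = (-22 - d) - 13 = -35 - d)
sqrt(Q((66 - 43) + 56, -7 - 1*(-98)) - 3955) = sqrt((-35 - ((66 - 43) + 56)) - 3955) = sqrt((-35 - (23 + 56)) - 3955) = sqrt((-35 - 1*79) - 3955) = sqrt((-35 - 79) - 3955) = sqrt(-114 - 3955) = sqrt(-4069) = I*sqrt(4069)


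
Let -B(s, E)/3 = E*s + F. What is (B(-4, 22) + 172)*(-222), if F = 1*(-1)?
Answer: -97458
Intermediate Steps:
F = -1
B(s, E) = 3 - 3*E*s (B(s, E) = -3*(E*s - 1) = -3*(-1 + E*s) = 3 - 3*E*s)
(B(-4, 22) + 172)*(-222) = ((3 - 3*22*(-4)) + 172)*(-222) = ((3 + 264) + 172)*(-222) = (267 + 172)*(-222) = 439*(-222) = -97458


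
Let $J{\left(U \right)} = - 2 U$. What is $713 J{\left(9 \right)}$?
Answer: $-12834$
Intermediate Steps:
$713 J{\left(9 \right)} = 713 \left(\left(-2\right) 9\right) = 713 \left(-18\right) = -12834$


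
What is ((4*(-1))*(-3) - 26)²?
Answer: 196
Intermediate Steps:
((4*(-1))*(-3) - 26)² = (-4*(-3) - 26)² = (12 - 26)² = (-14)² = 196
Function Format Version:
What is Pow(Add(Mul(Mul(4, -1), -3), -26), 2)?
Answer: 196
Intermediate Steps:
Pow(Add(Mul(Mul(4, -1), -3), -26), 2) = Pow(Add(Mul(-4, -3), -26), 2) = Pow(Add(12, -26), 2) = Pow(-14, 2) = 196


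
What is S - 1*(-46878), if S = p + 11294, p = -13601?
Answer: 44571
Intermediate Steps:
S = -2307 (S = -13601 + 11294 = -2307)
S - 1*(-46878) = -2307 - 1*(-46878) = -2307 + 46878 = 44571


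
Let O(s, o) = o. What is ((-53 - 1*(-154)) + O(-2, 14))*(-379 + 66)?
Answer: -35995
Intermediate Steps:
((-53 - 1*(-154)) + O(-2, 14))*(-379 + 66) = ((-53 - 1*(-154)) + 14)*(-379 + 66) = ((-53 + 154) + 14)*(-313) = (101 + 14)*(-313) = 115*(-313) = -35995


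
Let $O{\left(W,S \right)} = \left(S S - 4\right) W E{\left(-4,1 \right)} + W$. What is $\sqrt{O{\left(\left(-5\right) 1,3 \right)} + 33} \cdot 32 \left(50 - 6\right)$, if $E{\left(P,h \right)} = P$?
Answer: $11264 \sqrt{2} \approx 15930.0$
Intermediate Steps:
$O{\left(W,S \right)} = W - 4 W \left(-4 + S^{2}\right)$ ($O{\left(W,S \right)} = \left(S S - 4\right) W \left(-4\right) + W = \left(S^{2} - 4\right) \left(- 4 W\right) + W = \left(-4 + S^{2}\right) \left(- 4 W\right) + W = - 4 W \left(-4 + S^{2}\right) + W = W - 4 W \left(-4 + S^{2}\right)$)
$\sqrt{O{\left(\left(-5\right) 1,3 \right)} + 33} \cdot 32 \left(50 - 6\right) = \sqrt{\left(-5\right) 1 \left(17 - 4 \cdot 3^{2}\right) + 33} \cdot 32 \left(50 - 6\right) = \sqrt{- 5 \left(17 - 36\right) + 33} \cdot 32 \left(50 - 6\right) = \sqrt{- 5 \left(17 - 36\right) + 33} \cdot 32 \cdot 44 = \sqrt{\left(-5\right) \left(-19\right) + 33} \cdot 32 \cdot 44 = \sqrt{95 + 33} \cdot 32 \cdot 44 = \sqrt{128} \cdot 32 \cdot 44 = 8 \sqrt{2} \cdot 32 \cdot 44 = 256 \sqrt{2} \cdot 44 = 11264 \sqrt{2}$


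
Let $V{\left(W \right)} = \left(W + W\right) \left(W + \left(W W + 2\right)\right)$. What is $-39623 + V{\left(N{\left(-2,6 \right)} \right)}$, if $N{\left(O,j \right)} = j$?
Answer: $-39095$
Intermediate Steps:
$V{\left(W \right)} = 2 W \left(2 + W + W^{2}\right)$ ($V{\left(W \right)} = 2 W \left(W + \left(W^{2} + 2\right)\right) = 2 W \left(W + \left(2 + W^{2}\right)\right) = 2 W \left(2 + W + W^{2}\right)$)
$-39623 + V{\left(N{\left(-2,6 \right)} \right)} = -39623 + 2 \cdot 6 \left(2 + 6 + 6^{2}\right) = -39623 + 2 \cdot 6 \left(2 + 6 + 36\right) = -39623 + 2 \cdot 6 \cdot 44 = -39623 + 528 = -39095$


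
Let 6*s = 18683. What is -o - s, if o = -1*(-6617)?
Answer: -58385/6 ≈ -9730.8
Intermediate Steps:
o = 6617
s = 18683/6 (s = (1/6)*18683 = 18683/6 ≈ 3113.8)
-o - s = -1*6617 - 1*18683/6 = -6617 - 18683/6 = -58385/6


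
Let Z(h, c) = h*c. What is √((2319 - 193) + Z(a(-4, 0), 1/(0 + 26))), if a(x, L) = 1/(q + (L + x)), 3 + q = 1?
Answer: √12934545/78 ≈ 46.109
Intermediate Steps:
q = -2 (q = -3 + 1 = -2)
a(x, L) = 1/(-2 + L + x) (a(x, L) = 1/(-2 + (L + x)) = 1/(-2 + L + x))
Z(h, c) = c*h
√((2319 - 193) + Z(a(-4, 0), 1/(0 + 26))) = √((2319 - 193) + 1/((0 + 26)*(-2 + 0 - 4))) = √(2126 + 1/(26*(-6))) = √(2126 + (1/26)*(-⅙)) = √(2126 - 1/156) = √(331655/156) = √12934545/78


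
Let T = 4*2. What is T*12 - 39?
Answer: 57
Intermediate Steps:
T = 8
T*12 - 39 = 8*12 - 39 = 96 - 39 = 57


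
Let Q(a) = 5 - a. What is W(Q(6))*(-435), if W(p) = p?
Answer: 435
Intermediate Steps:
W(Q(6))*(-435) = (5 - 1*6)*(-435) = (5 - 6)*(-435) = -1*(-435) = 435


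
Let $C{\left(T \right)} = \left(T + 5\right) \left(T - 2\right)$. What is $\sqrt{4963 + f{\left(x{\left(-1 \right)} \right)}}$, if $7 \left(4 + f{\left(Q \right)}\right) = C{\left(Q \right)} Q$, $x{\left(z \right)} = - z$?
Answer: $\frac{\sqrt{242949}}{7} \approx 70.414$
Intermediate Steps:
$C{\left(T \right)} = \left(-2 + T\right) \left(5 + T\right)$ ($C{\left(T \right)} = \left(5 + T\right) \left(-2 + T\right) = \left(-2 + T\right) \left(5 + T\right)$)
$f{\left(Q \right)} = -4 + \frac{Q \left(-10 + Q^{2} + 3 Q\right)}{7}$ ($f{\left(Q \right)} = -4 + \frac{\left(-10 + Q^{2} + 3 Q\right) Q}{7} = -4 + \frac{Q \left(-10 + Q^{2} + 3 Q\right)}{7}$)
$\sqrt{4963 + f{\left(x{\left(-1 \right)} \right)}} = \sqrt{4963 - \left(4 - \frac{\left(-1\right) \left(-1\right) \left(-10 + \left(\left(-1\right) \left(-1\right)\right)^{2} + 3 \left(\left(-1\right) \left(-1\right)\right)\right)}{7}\right)} = \sqrt{4963 - \left(4 - \frac{-10 + 1^{2} + 3 \cdot 1}{7}\right)} = \sqrt{4963 - \left(4 - \frac{-10 + 1 + 3}{7}\right)} = \sqrt{4963 - \left(4 - - \frac{6}{7}\right)} = \sqrt{4963 - \frac{34}{7}} = \sqrt{\frac{34707}{7}} = \frac{\sqrt{242949}}{7}$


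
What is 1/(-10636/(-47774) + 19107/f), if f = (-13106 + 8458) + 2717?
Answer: -46125797/446139851 ≈ -0.10339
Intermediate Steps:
f = -1931 (f = -4648 + 2717 = -1931)
1/(-10636/(-47774) + 19107/f) = 1/(-10636/(-47774) + 19107/(-1931)) = 1/(-10636*(-1/47774) + 19107*(-1/1931)) = 1/(5318/23887 - 19107/1931) = 1/(-446139851/46125797) = -46125797/446139851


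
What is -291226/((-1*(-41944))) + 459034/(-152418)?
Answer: -2272921663/228322164 ≈ -9.9549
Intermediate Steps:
-291226/((-1*(-41944))) + 459034/(-152418) = -291226/41944 + 459034*(-1/152418) = -291226*1/41944 - 229517/76209 = -145613/20972 - 229517/76209 = -2272921663/228322164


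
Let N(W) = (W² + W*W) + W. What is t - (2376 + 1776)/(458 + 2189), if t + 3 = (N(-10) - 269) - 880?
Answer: -2550566/2647 ≈ -963.57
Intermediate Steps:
N(W) = W + 2*W² (N(W) = (W² + W²) + W = 2*W² + W = W + 2*W²)
t = -962 (t = -3 + ((-10*(1 + 2*(-10)) - 269) - 880) = -3 + ((-10*(1 - 20) - 269) - 880) = -3 + ((-10*(-19) - 269) - 880) = -3 + ((190 - 269) - 880) = -3 + (-79 - 880) = -3 - 959 = -962)
t - (2376 + 1776)/(458 + 2189) = -962 - (2376 + 1776)/(458 + 2189) = -962 - 4152/2647 = -2550566/2647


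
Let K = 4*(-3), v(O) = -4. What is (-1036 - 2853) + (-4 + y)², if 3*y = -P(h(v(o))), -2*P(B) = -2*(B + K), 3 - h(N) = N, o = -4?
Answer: -34952/9 ≈ -3883.6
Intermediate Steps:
K = -12
h(N) = 3 - N
P(B) = -12 + B (P(B) = -(-1)*(B - 12) = -(-1)*(-12 + B) = -(24 - 2*B)/2 = -12 + B)
y = 5/3 (y = (-(-12 + (3 - 1*(-4))))/3 = (-(-12 + (3 + 4)))/3 = (-(-12 + 7))/3 = (-1*(-5))/3 = (⅓)*5 = 5/3 ≈ 1.6667)
(-1036 - 2853) + (-4 + y)² = (-1036 - 2853) + (-4 + 5/3)² = -3889 + (-7/3)² = -3889 + 49/9 = -34952/9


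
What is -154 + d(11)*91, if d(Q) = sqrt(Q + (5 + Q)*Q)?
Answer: -154 + 91*sqrt(187) ≈ 1090.4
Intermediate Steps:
d(Q) = sqrt(Q + Q*(5 + Q))
-154 + d(11)*91 = -154 + sqrt(11*(6 + 11))*91 = -154 + sqrt(11*17)*91 = -154 + sqrt(187)*91 = -154 + 91*sqrt(187)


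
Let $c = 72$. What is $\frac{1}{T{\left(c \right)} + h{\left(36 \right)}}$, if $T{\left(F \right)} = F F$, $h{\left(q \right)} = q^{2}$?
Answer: $\frac{1}{6480} \approx 0.00015432$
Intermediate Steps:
$T{\left(F \right)} = F^{2}$
$\frac{1}{T{\left(c \right)} + h{\left(36 \right)}} = \frac{1}{72^{2} + 36^{2}} = \frac{1}{5184 + 1296} = \frac{1}{6480}$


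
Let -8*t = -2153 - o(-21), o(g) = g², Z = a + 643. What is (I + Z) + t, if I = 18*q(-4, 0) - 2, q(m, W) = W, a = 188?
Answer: 4613/4 ≈ 1153.3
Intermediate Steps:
Z = 831 (Z = 188 + 643 = 831)
I = -2 (I = 18*0 - 2 = 0 - 2 = -2)
t = 1297/4 (t = -(-2153 - 1*(-21)²)/8 = -(-2153 - 1*441)/8 = -(-2153 - 441)/8 = -⅛*(-2594) = 1297/4 ≈ 324.25)
(I + Z) + t = (-2 + 831) + 1297/4 = 829 + 1297/4 = 4613/4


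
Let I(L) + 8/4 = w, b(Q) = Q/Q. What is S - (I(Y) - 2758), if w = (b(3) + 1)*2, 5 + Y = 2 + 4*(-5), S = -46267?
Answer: -43511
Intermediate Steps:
b(Q) = 1
Y = -23 (Y = -5 + (2 + 4*(-5)) = -5 + (2 - 20) = -5 - 18 = -23)
w = 4 (w = (1 + 1)*2 = 2*2 = 4)
I(L) = 2 (I(L) = -2 + 4 = 2)
S - (I(Y) - 2758) = -46267 - (2 - 2758) = -46267 - 1*(-2756) = -46267 + 2756 = -43511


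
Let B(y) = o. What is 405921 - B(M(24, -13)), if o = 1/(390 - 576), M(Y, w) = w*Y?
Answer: 75501307/186 ≈ 4.0592e+5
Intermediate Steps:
M(Y, w) = Y*w
o = -1/186 (o = 1/(-186) = -1/186 ≈ -0.0053763)
B(y) = -1/186
405921 - B(M(24, -13)) = 405921 - 1*(-1/186) = 405921 + 1/186 = 75501307/186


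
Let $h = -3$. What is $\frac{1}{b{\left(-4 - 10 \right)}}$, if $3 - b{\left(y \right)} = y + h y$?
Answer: $- \frac{1}{25} \approx -0.04$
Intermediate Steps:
$b{\left(y \right)} = 3 + 2 y$ ($b{\left(y \right)} = 3 - \left(y - 3 y\right) = 3 - - 2 y = 3 + 2 y$)
$\frac{1}{b{\left(-4 - 10 \right)}} = \frac{1}{3 + 2 \left(-4 - 10\right)} = \frac{1}{3 + 2 \left(-14\right)} = \frac{1}{3 - 28} = \frac{1}{-25} = - \frac{1}{25}$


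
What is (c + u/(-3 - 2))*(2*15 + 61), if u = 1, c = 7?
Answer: 3094/5 ≈ 618.80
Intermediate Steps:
(c + u/(-3 - 2))*(2*15 + 61) = (7 + 1/(-3 - 2))*(2*15 + 61) = (7 + 1/(-5))*(30 + 61) = (7 - ⅕*1)*91 = (7 - ⅕)*91 = (34/5)*91 = 3094/5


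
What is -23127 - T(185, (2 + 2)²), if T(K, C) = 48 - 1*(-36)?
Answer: -23211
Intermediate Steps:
T(K, C) = 84 (T(K, C) = 48 + 36 = 84)
-23127 - T(185, (2 + 2)²) = -23127 - 1*84 = -23127 - 84 = -23211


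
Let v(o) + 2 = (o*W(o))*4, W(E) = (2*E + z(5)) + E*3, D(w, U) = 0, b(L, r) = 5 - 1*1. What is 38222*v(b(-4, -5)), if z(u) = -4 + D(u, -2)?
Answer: 9708388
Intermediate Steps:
b(L, r) = 4 (b(L, r) = 5 - 1 = 4)
z(u) = -4 (z(u) = -4 + 0 = -4)
W(E) = -4 + 5*E (W(E) = (2*E - 4) + E*3 = (-4 + 2*E) + 3*E = -4 + 5*E)
v(o) = -2 + 4*o*(-4 + 5*o) (v(o) = -2 + (o*(-4 + 5*o))*4 = -2 + 4*o*(-4 + 5*o))
38222*v(b(-4, -5)) = 38222*(-2 - 16*4 + 20*4**2) = 38222*(-2 - 64 + 20*16) = 38222*(-2 - 64 + 320) = 38222*254 = 9708388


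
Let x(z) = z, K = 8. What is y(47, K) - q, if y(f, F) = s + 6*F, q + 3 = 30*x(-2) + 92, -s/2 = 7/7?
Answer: 17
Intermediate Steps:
s = -2 (s = -14/7 = -2*1 = -2)
q = 29 (q = -3 + (30*(-2) + 92) = -3 + (-60 + 92) = -3 + 32 = 29)
y(f, F) = -2 + 6*F
y(47, K) - q = (-2 + 6*8) - 1*29 = (-2 + 48) - 29 = 46 - 29 = 17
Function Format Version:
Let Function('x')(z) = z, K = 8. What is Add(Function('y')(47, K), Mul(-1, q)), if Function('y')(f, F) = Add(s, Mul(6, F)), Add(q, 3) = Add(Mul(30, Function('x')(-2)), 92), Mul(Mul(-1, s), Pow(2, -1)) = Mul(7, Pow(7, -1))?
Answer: 17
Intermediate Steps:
s = -2 (s = Mul(-2, Mul(7, Pow(7, -1))) = Mul(-2, Mul(7, Rational(1, 7))) = Mul(-2, 1) = -2)
q = 29 (q = Add(-3, Add(Mul(30, -2), 92)) = Add(-3, Add(-60, 92)) = Add(-3, 32) = 29)
Function('y')(f, F) = Add(-2, Mul(6, F))
Add(Function('y')(47, K), Mul(-1, q)) = Add(Add(-2, Mul(6, 8)), Mul(-1, 29)) = Add(Add(-2, 48), -29) = Add(46, -29) = 17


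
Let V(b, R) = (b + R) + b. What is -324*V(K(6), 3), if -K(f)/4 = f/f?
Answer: 1620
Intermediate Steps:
K(f) = -4 (K(f) = -4*f/f = -4*1 = -4)
V(b, R) = R + 2*b (V(b, R) = (R + b) + b = R + 2*b)
-324*V(K(6), 3) = -324*(3 + 2*(-4)) = -324*(3 - 8) = -324*(-5) = 1620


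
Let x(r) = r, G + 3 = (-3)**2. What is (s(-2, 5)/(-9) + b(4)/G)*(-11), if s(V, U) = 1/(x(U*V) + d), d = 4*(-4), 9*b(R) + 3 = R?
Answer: -88/351 ≈ -0.25071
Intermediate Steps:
b(R) = -1/3 + R/9
d = -16
G = 6 (G = -3 + (-3)**2 = -3 + 9 = 6)
s(V, U) = 1/(-16 + U*V) (s(V, U) = 1/(U*V - 16) = 1/(-16 + U*V))
(s(-2, 5)/(-9) + b(4)/G)*(-11) = (1/((-16 + 5*(-2))*(-9)) + (-1/3 + (1/9)*4)/6)*(-11) = (-1/9/(-16 - 10) + (-1/3 + 4/9)*(1/6))*(-11) = (-1/9/(-26) + (1/9)*(1/6))*(-11) = (-1/26*(-1/9) + 1/54)*(-11) = (1/234 + 1/54)*(-11) = (8/351)*(-11) = -88/351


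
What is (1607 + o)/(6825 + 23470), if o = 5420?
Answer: 7027/30295 ≈ 0.23195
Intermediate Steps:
(1607 + o)/(6825 + 23470) = (1607 + 5420)/(6825 + 23470) = 7027/30295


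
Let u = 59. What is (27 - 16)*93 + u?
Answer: 1082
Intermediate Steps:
(27 - 16)*93 + u = (27 - 16)*93 + 59 = 11*93 + 59 = 1023 + 59 = 1082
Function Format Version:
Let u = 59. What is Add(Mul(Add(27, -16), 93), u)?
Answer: 1082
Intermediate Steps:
Add(Mul(Add(27, -16), 93), u) = Add(Mul(Add(27, -16), 93), 59) = Add(Mul(11, 93), 59) = Add(1023, 59) = 1082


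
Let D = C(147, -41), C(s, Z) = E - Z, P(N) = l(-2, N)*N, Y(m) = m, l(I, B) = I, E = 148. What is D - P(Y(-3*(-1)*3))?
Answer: 207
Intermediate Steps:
P(N) = -2*N
C(s, Z) = 148 - Z
D = 189 (D = 148 - 1*(-41) = 148 + 41 = 189)
D - P(Y(-3*(-1)*3)) = 189 - (-2)*-3*(-1)*3 = 189 - (-2)*3*3 = 189 - (-2)*9 = 189 - 1*(-18) = 189 + 18 = 207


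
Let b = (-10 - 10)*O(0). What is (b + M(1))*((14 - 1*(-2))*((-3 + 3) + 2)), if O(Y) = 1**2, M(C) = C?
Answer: -608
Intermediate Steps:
O(Y) = 1
b = -20 (b = (-10 - 10)*1 = -20*1 = -20)
(b + M(1))*((14 - 1*(-2))*((-3 + 3) + 2)) = (-20 + 1)*((14 - 1*(-2))*((-3 + 3) + 2)) = -19*(14 + 2)*(0 + 2) = -304*2 = -19*32 = -608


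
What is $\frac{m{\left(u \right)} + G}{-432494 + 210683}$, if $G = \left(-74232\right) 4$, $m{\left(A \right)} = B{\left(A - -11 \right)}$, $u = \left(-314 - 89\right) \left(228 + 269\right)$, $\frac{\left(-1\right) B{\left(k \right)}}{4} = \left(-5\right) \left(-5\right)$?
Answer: $\frac{297028}{221811} \approx 1.3391$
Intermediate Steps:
$B{\left(k \right)} = -100$ ($B{\left(k \right)} = - 4 \left(\left(-5\right) \left(-5\right)\right) = \left(-4\right) 25 = -100$)
$u = -200291$ ($u = \left(-403\right) 497 = -200291$)
$m{\left(A \right)} = -100$
$G = -296928$
$\frac{m{\left(u \right)} + G}{-432494 + 210683} = \frac{-100 - 296928}{-432494 + 210683} = - \frac{297028}{-221811} = \left(-297028\right) \left(- \frac{1}{221811}\right) = \frac{297028}{221811}$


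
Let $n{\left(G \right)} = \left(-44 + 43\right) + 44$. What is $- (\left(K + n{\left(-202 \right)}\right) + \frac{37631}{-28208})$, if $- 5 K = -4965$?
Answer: $- \frac{29185857}{28208} \approx -1034.7$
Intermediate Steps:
$K = 993$ ($K = \left(- \frac{1}{5}\right) \left(-4965\right) = 993$)
$n{\left(G \right)} = 43$ ($n{\left(G \right)} = -1 + 44 = 43$)
$- (\left(K + n{\left(-202 \right)}\right) + \frac{37631}{-28208}) = - (\left(993 + 43\right) + \frac{37631}{-28208}) = - (1036 + 37631 \left(- \frac{1}{28208}\right)) = - (1036 - \frac{37631}{28208}) = \left(-1\right) \frac{29185857}{28208} = - \frac{29185857}{28208}$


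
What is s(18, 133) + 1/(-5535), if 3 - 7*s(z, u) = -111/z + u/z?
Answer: 9833/38745 ≈ 0.25379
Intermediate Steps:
s(z, u) = 3/7 + 111/(7*z) - u/(7*z) (s(z, u) = 3/7 - (-111/z + u/z)/7 = 3/7 + (111/(7*z) - u/(7*z)) = 3/7 + 111/(7*z) - u/(7*z))
s(18, 133) + 1/(-5535) = (⅐)*(111 - 1*133 + 3*18)/18 + 1/(-5535) = (⅐)*(1/18)*(111 - 133 + 54) - 1/5535 = (⅐)*(1/18)*32 - 1/5535 = 16/63 - 1/5535 = 9833/38745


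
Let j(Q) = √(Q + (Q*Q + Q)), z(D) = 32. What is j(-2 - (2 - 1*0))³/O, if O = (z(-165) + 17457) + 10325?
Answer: 8*√2/13907 ≈ 0.00081353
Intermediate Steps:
j(Q) = √(Q² + 2*Q) (j(Q) = √(Q + (Q² + Q)) = √(Q + (Q + Q²)) = √(Q² + 2*Q))
O = 27814 (O = (32 + 17457) + 10325 = 17489 + 10325 = 27814)
j(-2 - (2 - 1*0))³/O = (√((-2 - (2 - 1*0))*(2 + (-2 - (2 - 1*0)))))³/27814 = (√((-2 - (2 + 0))*(2 + (-2 - (2 + 0)))))³*(1/27814) = (√((-2 - 1*2)*(2 + (-2 - 1*2))))³*(1/27814) = (√((-2 - 2)*(2 + (-2 - 2))))³*(1/27814) = (√(-4*(2 - 4)))³*(1/27814) = (√(-4*(-2)))³*(1/27814) = (√8)³*(1/27814) = (2*√2)³*(1/27814) = (16*√2)*(1/27814) = 8*√2/13907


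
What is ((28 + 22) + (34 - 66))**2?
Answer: 324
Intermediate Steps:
((28 + 22) + (34 - 66))**2 = (50 - 32)**2 = 18**2 = 324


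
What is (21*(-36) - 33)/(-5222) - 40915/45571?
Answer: -177702611/237971762 ≈ -0.74674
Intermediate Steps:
(21*(-36) - 33)/(-5222) - 40915/45571 = (-756 - 33)*(-1/5222) - 40915*1/45571 = -789*(-1/5222) - 40915/45571 = 789/5222 - 40915/45571 = -177702611/237971762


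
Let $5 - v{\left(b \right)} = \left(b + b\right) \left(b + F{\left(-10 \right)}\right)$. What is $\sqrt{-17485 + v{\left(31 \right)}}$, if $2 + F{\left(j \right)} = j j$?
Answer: $i \sqrt{25478} \approx 159.62 i$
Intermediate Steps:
$F{\left(j \right)} = -2 + j^{2}$ ($F{\left(j \right)} = -2 + j j = -2 + j^{2}$)
$v{\left(b \right)} = 5 - 2 b \left(98 + b\right)$ ($v{\left(b \right)} = 5 - \left(b + b\right) \left(b - \left(2 - \left(-10\right)^{2}\right)\right) = 5 - 2 b \left(b + \left(-2 + 100\right)\right) = 5 - 2 b \left(b + 98\right) = 5 - 2 b \left(98 + b\right)$)
$\sqrt{-17485 + v{\left(31 \right)}} = \sqrt{-17485 - \left(6071 + 1922\right)} = \sqrt{-17485 - 7993} = \sqrt{-25478} = i \sqrt{25478}$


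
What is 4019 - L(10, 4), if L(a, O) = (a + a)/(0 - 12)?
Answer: 12062/3 ≈ 4020.7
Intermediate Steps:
L(a, O) = -a/6 (L(a, O) = (2*a)/(-12) = (2*a)*(-1/12) = -a/6)
4019 - L(10, 4) = 4019 - (-1)*10/6 = 4019 - 1*(-5/3) = 4019 + 5/3 = 12062/3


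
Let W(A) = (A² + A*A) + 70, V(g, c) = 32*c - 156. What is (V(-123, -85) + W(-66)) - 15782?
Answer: -9876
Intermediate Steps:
V(g, c) = -156 + 32*c
W(A) = 70 + 2*A² (W(A) = (A² + A²) + 70 = 2*A² + 70 = 70 + 2*A²)
(V(-123, -85) + W(-66)) - 15782 = ((-156 + 32*(-85)) + (70 + 2*(-66)²)) - 15782 = ((-156 - 2720) + (70 + 2*4356)) - 15782 = (-2876 + (70 + 8712)) - 15782 = (-2876 + 8782) - 15782 = 5906 - 15782 = -9876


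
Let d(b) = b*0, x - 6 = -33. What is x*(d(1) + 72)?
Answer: -1944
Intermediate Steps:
x = -27 (x = 6 - 33 = -27)
d(b) = 0
x*(d(1) + 72) = -27*(0 + 72) = -27*72 = -1944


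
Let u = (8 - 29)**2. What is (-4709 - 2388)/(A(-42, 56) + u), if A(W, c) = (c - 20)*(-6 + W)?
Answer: 7097/1287 ≈ 5.5144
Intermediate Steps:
A(W, c) = (-20 + c)*(-6 + W)
u = 441 (u = (-21)**2 = 441)
(-4709 - 2388)/(A(-42, 56) + u) = (-4709 - 2388)/((120 - 20*(-42) - 6*56 - 42*56) + 441) = -7097/((120 + 840 - 336 - 2352) + 441) = -7097/(-1728 + 441) = -7097/(-1287) = -7097*(-1/1287) = 7097/1287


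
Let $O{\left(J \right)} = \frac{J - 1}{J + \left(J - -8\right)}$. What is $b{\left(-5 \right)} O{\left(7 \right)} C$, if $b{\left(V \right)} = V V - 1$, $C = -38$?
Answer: $- \frac{2736}{11} \approx -248.73$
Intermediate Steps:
$O{\left(J \right)} = \frac{-1 + J}{8 + 2 J}$ ($O{\left(J \right)} = \frac{-1 + J}{J + \left(J + 8\right)} = \frac{-1 + J}{J + \left(8 + J\right)} = \frac{-1 + J}{8 + 2 J}$)
$b{\left(V \right)} = -1 + V^{2}$ ($b{\left(V \right)} = V^{2} - 1 = -1 + V^{2}$)
$b{\left(-5 \right)} O{\left(7 \right)} C = \left(-1 + \left(-5\right)^{2}\right) \frac{-1 + 7}{2 \left(4 + 7\right)} \left(-38\right) = \left(-1 + 25\right) \frac{1}{2} \cdot \frac{1}{11} \cdot 6 \left(-38\right) = 24 \cdot \frac{1}{2} \cdot \frac{1}{11} \cdot 6 \left(-38\right) = 24 \cdot \frac{3}{11} \left(-38\right) = \frac{72}{11} \left(-38\right) = - \frac{2736}{11}$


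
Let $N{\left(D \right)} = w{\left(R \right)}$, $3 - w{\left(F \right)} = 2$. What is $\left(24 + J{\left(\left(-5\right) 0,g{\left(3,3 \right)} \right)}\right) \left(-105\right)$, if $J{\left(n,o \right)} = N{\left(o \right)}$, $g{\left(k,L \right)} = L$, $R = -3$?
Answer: $-2625$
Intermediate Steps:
$w{\left(F \right)} = 1$ ($w{\left(F \right)} = 3 - 2 = 1$)
$N{\left(D \right)} = 1$
$J{\left(n,o \right)} = 1$
$\left(24 + J{\left(\left(-5\right) 0,g{\left(3,3 \right)} \right)}\right) \left(-105\right) = \left(24 + 1\right) \left(-105\right) = 25 \left(-105\right) = -2625$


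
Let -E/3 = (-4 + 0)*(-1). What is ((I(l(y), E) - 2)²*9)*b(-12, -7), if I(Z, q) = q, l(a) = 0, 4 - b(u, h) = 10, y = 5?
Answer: -10584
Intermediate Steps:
b(u, h) = -6 (b(u, h) = 4 - 1*10 = 4 - 10 = -6)
E = -12 (E = -3*(-4 + 0)*(-1) = -(-12)*(-1) = -3*4 = -12)
((I(l(y), E) - 2)²*9)*b(-12, -7) = ((-12 - 2)²*9)*(-6) = ((-14)²*9)*(-6) = (196*9)*(-6) = 1764*(-6) = -10584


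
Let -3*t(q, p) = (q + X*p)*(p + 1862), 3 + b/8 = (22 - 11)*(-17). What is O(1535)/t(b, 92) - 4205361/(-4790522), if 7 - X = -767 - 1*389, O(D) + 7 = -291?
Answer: 216682405546053/246831770603572 ≈ 0.87785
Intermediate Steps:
O(D) = -298 (O(D) = -7 - 291 = -298)
b = -1520 (b = -24 + 8*((22 - 11)*(-17)) = -24 + 8*(11*(-17)) = -24 + 8*(-187) = -24 - 1496 = -1520)
X = 1163 (X = 7 - (-767 - 1*389) = 7 - (-767 - 389) = 7 - 1*(-1156) = 7 + 1156 = 1163)
t(q, p) = -(1862 + p)*(q + 1163*p)/3 (t(q, p) = -(q + 1163*p)*(p + 1862)/3 = -(q + 1163*p)*(1862 + p)/3 = -(1862 + p)*(q + 1163*p)/3)
O(1535)/t(b, 92) - 4205361/(-4790522) = -298/(-2165506/3*92 - 1862/3*(-1520) - 1163/3*92² - ⅓*92*(-1520)) - 4205361/(-4790522) = -298/(-199226552/3 + 2830240/3 - 1163/3*8464 + 139840/3) - 4205361*(-1/4790522) = -298/(-199226552/3 + 2830240/3 - 9843632/3 + 139840/3) + 4205361/4790522 = -298/(-206100104/3) + 4205361/4790522 = -298*(-3/206100104) + 4205361/4790522 = 447/103050052 + 4205361/4790522 = 216682405546053/246831770603572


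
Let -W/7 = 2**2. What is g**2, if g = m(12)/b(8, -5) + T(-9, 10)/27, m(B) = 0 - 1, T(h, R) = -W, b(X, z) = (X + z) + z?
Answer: 6889/2916 ≈ 2.3625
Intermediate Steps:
b(X, z) = X + 2*z
W = -28 (W = -7*2**2 = -7*4 = -28)
T(h, R) = 28 (T(h, R) = -1*(-28) = 28)
m(B) = -1
g = 83/54 (g = -1/(8 + 2*(-5)) + 28/27 = -1/(8 - 10) + 28*(1/27) = -1/(-2) + 28/27 = -1*(-1/2) + 28/27 = 1/2 + 28/27 = 83/54 ≈ 1.5370)
g**2 = (83/54)**2 = 6889/2916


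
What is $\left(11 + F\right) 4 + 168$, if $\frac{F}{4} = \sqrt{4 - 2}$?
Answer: $212 + 16 \sqrt{2} \approx 234.63$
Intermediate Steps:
$F = 4 \sqrt{2}$ ($F = 4 \sqrt{4 - 2} = 4 \sqrt{2} \approx 5.6569$)
$\left(11 + F\right) 4 + 168 = \left(11 + 4 \sqrt{2}\right) 4 + 168 = \left(44 + 16 \sqrt{2}\right) + 168 = 212 + 16 \sqrt{2}$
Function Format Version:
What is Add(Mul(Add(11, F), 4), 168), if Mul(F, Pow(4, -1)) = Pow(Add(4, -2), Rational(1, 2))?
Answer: Add(212, Mul(16, Pow(2, Rational(1, 2)))) ≈ 234.63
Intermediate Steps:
F = Mul(4, Pow(2, Rational(1, 2))) (F = Mul(4, Pow(Add(4, -2), Rational(1, 2))) = Mul(4, Pow(2, Rational(1, 2))) ≈ 5.6569)
Add(Mul(Add(11, F), 4), 168) = Add(Mul(Add(11, Mul(4, Pow(2, Rational(1, 2)))), 4), 168) = Add(Add(44, Mul(16, Pow(2, Rational(1, 2)))), 168) = Add(212, Mul(16, Pow(2, Rational(1, 2))))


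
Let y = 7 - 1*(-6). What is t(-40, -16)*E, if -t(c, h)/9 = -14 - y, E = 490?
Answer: 119070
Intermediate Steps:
y = 13 (y = 7 + 6 = 13)
t(c, h) = 243 (t(c, h) = -9*(-14 - 1*13) = -9*(-14 - 13) = -9*(-27) = 243)
t(-40, -16)*E = 243*490 = 119070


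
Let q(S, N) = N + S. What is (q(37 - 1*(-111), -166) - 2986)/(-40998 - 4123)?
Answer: 3004/45121 ≈ 0.066576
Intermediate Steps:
(q(37 - 1*(-111), -166) - 2986)/(-40998 - 4123) = ((-166 + (37 - 1*(-111))) - 2986)/(-40998 - 4123) = ((-166 + (37 + 111)) - 2986)/(-45121) = ((-166 + 148) - 2986)*(-1/45121) = (-18 - 2986)*(-1/45121) = -3004*(-1/45121) = 3004/45121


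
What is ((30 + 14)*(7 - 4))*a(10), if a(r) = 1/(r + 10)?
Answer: 33/5 ≈ 6.6000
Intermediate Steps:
a(r) = 1/(10 + r)
((30 + 14)*(7 - 4))*a(10) = ((30 + 14)*(7 - 4))/(10 + 10) = (44*3)/20 = 132*(1/20) = 33/5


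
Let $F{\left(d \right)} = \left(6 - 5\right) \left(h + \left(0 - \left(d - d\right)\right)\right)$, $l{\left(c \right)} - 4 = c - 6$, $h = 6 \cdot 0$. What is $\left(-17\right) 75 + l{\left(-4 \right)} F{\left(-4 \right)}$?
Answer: $-1275$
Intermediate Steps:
$h = 0$
$l{\left(c \right)} = -2 + c$ ($l{\left(c \right)} = 4 + \left(c - 6\right) = 4 + \left(-6 + c\right) = -2 + c$)
$F{\left(d \right)} = 0$ ($F{\left(d \right)} = \left(6 - 5\right) \left(0 + \left(0 - \left(d - d\right)\right)\right) = 1 \left(0 + \left(0 - 0\right)\right) = 1 \left(0 + \left(0 + 0\right)\right) = 1 \left(0 + 0\right) = 1 \cdot 0 = 0$)
$\left(-17\right) 75 + l{\left(-4 \right)} F{\left(-4 \right)} = \left(-17\right) 75 + \left(-2 - 4\right) 0 = -1275 - 0 = -1275 + 0 = -1275$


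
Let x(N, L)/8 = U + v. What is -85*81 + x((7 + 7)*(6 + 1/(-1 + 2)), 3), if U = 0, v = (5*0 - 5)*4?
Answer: -7045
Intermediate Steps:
v = -20 (v = (0 - 5)*4 = -5*4 = -20)
x(N, L) = -160 (x(N, L) = 8*(0 - 20) = 8*(-20) = -160)
-85*81 + x((7 + 7)*(6 + 1/(-1 + 2)), 3) = -85*81 - 160 = -6885 - 160 = -7045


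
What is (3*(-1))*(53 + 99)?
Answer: -456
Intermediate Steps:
(3*(-1))*(53 + 99) = -3*152 = -456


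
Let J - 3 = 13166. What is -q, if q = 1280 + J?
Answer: -14449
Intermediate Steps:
J = 13169 (J = 3 + 13166 = 13169)
q = 14449 (q = 1280 + 13169 = 14449)
-q = -1*14449 = -14449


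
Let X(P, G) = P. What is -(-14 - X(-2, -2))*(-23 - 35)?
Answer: -696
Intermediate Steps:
-(-14 - X(-2, -2))*(-23 - 35) = -(-14 - 1*(-2))*(-23 - 35) = -(-14 + 2)*(-58) = -(-12)*(-58) = -1*696 = -696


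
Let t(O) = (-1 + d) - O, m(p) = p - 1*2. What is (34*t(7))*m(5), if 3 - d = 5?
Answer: -1020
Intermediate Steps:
d = -2 (d = 3 - 1*5 = 3 - 5 = -2)
m(p) = -2 + p (m(p) = p - 2 = -2 + p)
t(O) = -3 - O (t(O) = (-1 - 2) - O = -3 - O)
(34*t(7))*m(5) = (34*(-3 - 1*7))*(-2 + 5) = (34*(-3 - 7))*3 = (34*(-10))*3 = -340*3 = -1020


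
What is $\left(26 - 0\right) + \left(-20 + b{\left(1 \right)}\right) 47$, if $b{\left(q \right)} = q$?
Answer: $-867$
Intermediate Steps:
$\left(26 - 0\right) + \left(-20 + b{\left(1 \right)}\right) 47 = \left(26 - 0\right) + \left(-20 + 1\right) 47 = \left(26 + 0\right) - 893 = 26 - 893 = -867$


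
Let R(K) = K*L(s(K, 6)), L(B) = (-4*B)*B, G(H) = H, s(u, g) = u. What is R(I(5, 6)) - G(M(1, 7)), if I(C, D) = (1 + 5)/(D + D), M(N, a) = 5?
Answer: -11/2 ≈ -5.5000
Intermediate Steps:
I(C, D) = 3/D (I(C, D) = 6/((2*D)) = 6*(1/(2*D)) = 3/D)
L(B) = -4*B**2
R(K) = -4*K**3 (R(K) = K*(-4*K**2) = -4*K**3)
R(I(5, 6)) - G(M(1, 7)) = -4*(3/6)**3 - 1*5 = -4*(3*(1/6))**3 - 5 = -4*(1/2)**3 - 5 = -4*1/8 - 5 = -1/2 - 5 = -11/2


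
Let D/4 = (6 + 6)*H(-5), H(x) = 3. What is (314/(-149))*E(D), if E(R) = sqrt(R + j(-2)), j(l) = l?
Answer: -314*sqrt(142)/149 ≈ -25.112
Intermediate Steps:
D = 144 (D = 4*((6 + 6)*3) = 4*(12*3) = 4*36 = 144)
E(R) = sqrt(-2 + R) (E(R) = sqrt(R - 2) = sqrt(-2 + R))
(314/(-149))*E(D) = (314/(-149))*sqrt(-2 + 144) = (314*(-1/149))*sqrt(142) = -314*sqrt(142)/149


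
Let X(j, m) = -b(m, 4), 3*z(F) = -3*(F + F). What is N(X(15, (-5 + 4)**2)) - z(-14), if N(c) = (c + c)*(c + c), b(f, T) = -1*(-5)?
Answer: 72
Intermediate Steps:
b(f, T) = 5
z(F) = -2*F (z(F) = (-3*(F + F))/3 = (-6*F)/3 = -2*F)
X(j, m) = -5 (X(j, m) = -1*5 = -5)
N(c) = 4*c**2 (N(c) = (2*c)*(2*c) = 4*c**2)
N(X(15, (-5 + 4)**2)) - z(-14) = 4*(-5)**2 - (-2)*(-14) = 4*25 - 1*28 = 100 - 28 = 72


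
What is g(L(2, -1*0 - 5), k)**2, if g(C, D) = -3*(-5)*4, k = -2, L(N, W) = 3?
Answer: 3600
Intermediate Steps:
g(C, D) = 60 (g(C, D) = 15*4 = 60)
g(L(2, -1*0 - 5), k)**2 = 60**2 = 3600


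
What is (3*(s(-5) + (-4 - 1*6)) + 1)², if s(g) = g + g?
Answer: 3481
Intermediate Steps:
s(g) = 2*g
(3*(s(-5) + (-4 - 1*6)) + 1)² = (3*(2*(-5) + (-4 - 1*6)) + 1)² = (3*(-10 + (-4 - 6)) + 1)² = (3*(-10 - 10) + 1)² = (3*(-20) + 1)² = (-60 + 1)² = (-59)² = 3481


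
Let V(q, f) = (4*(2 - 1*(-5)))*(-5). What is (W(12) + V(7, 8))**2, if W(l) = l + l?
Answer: 13456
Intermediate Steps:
V(q, f) = -140 (V(q, f) = (4*(2 + 5))*(-5) = (4*7)*(-5) = 28*(-5) = -140)
W(l) = 2*l
(W(12) + V(7, 8))**2 = (2*12 - 140)**2 = (24 - 140)**2 = (-116)**2 = 13456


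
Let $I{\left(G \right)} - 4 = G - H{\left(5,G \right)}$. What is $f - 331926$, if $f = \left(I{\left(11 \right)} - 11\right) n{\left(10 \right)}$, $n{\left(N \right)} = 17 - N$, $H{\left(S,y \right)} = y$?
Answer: $-331975$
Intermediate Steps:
$I{\left(G \right)} = 4$ ($I{\left(G \right)} = 4 + \left(G - G\right) = 4 + 0 = 4$)
$f = -49$ ($f = \left(4 - 11\right) \left(17 - 10\right) = - 7 \left(17 - 10\right) = \left(-7\right) 7 = -49$)
$f - 331926 = -49 - 331926 = -331975$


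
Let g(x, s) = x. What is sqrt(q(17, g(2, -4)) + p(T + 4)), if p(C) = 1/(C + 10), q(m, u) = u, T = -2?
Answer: 5*sqrt(3)/6 ≈ 1.4434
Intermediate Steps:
p(C) = 1/(10 + C)
sqrt(q(17, g(2, -4)) + p(T + 4)) = sqrt(2 + 1/(10 + (-2 + 4))) = sqrt(2 + 1/(10 + 2)) = sqrt(2 + 1/12) = sqrt(25/12) = 5*sqrt(3)/6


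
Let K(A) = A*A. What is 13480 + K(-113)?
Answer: 26249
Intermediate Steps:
K(A) = A**2
13480 + K(-113) = 13480 + (-113)**2 = 13480 + 12769 = 26249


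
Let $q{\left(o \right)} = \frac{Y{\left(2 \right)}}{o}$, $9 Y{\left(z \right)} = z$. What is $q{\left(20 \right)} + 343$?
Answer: $\frac{30871}{90} \approx 343.01$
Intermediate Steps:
$Y{\left(z \right)} = \frac{z}{9}$
$q{\left(o \right)} = \frac{2}{9 o}$ ($q{\left(o \right)} = \frac{\frac{1}{9} \cdot 2}{o} = \frac{2}{9 o}$)
$q{\left(20 \right)} + 343 = \frac{2}{9 \cdot 20} + 343 = \frac{2}{9} \cdot \frac{1}{20} + 343 = \frac{1}{90} + 343 = \frac{30871}{90}$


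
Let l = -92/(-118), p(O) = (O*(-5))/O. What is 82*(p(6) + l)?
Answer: -20418/59 ≈ -346.07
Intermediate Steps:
p(O) = -5 (p(O) = (-5*O)/O = -5)
l = 46/59 (l = -92*(-1/118) = 46/59 ≈ 0.77966)
82*(p(6) + l) = 82*(-5 + 46/59) = 82*(-249/59) = -20418/59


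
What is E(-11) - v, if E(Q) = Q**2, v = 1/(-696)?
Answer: 84217/696 ≈ 121.00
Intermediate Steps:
v = -1/696 ≈ -0.0014368
E(-11) - v = (-11)**2 - 1*(-1/696) = 121 + 1/696 = 84217/696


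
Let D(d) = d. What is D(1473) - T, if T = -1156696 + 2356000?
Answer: -1197831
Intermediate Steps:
T = 1199304
D(1473) - T = 1473 - 1*1199304 = 1473 - 1199304 = -1197831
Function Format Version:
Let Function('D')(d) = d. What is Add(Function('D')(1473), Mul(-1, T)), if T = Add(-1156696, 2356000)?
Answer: -1197831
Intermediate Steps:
T = 1199304
Add(Function('D')(1473), Mul(-1, T)) = Add(1473, Mul(-1, 1199304)) = Add(1473, -1199304) = -1197831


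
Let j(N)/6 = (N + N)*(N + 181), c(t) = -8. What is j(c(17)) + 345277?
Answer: 328669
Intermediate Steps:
j(N) = 12*N*(181 + N) (j(N) = 6*((N + N)*(N + 181)) = 6*((2*N)*(181 + N)) = 6*(2*N*(181 + N)) = 12*N*(181 + N))
j(c(17)) + 345277 = 12*(-8)*(181 - 8) + 345277 = 12*(-8)*173 + 345277 = -16608 + 345277 = 328669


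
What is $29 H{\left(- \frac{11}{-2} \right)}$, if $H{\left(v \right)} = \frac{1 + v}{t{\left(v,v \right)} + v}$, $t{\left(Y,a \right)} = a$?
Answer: $\frac{377}{22} \approx 17.136$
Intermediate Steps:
$H{\left(v \right)} = \frac{1 + v}{2 v}$ ($H{\left(v \right)} = \frac{1 + v}{v + v} = \frac{1 + v}{2 v}$)
$29 H{\left(- \frac{11}{-2} \right)} = 29 \frac{1 - \frac{11}{-2}}{2 \left(- \frac{11}{-2}\right)} = 29 \frac{1 - - \frac{11}{2}}{2 \left(\left(-11\right) \left(- \frac{1}{2}\right)\right)} = 29 \frac{1 + \frac{11}{2}}{2 \cdot \frac{11}{2}} = 29 \cdot \frac{1}{2} \cdot \frac{2}{11} \cdot \frac{13}{2} = 29 \cdot \frac{13}{22} = \frac{377}{22}$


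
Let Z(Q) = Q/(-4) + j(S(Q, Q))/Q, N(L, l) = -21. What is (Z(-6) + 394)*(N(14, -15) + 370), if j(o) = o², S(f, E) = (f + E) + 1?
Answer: 392974/3 ≈ 1.3099e+5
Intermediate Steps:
S(f, E) = 1 + E + f (S(f, E) = (E + f) + 1 = 1 + E + f)
Z(Q) = -Q/4 + (1 + 2*Q)²/Q (Z(Q) = Q/(-4) + (1 + Q + Q)²/Q = Q*(-¼) + (1 + 2*Q)²/Q = -Q/4 + (1 + 2*Q)²/Q)
(Z(-6) + 394)*(N(14, -15) + 370) = ((4 + 1/(-6) + (15/4)*(-6)) + 394)*(-21 + 370) = ((4 - ⅙ - 45/2) + 394)*349 = (-56/3 + 394)*349 = (1126/3)*349 = 392974/3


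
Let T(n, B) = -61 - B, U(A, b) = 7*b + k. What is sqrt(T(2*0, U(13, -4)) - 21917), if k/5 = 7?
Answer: I*sqrt(21985) ≈ 148.27*I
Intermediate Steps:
k = 35 (k = 5*7 = 35)
U(A, b) = 35 + 7*b (U(A, b) = 7*b + 35 = 35 + 7*b)
sqrt(T(2*0, U(13, -4)) - 21917) = sqrt((-61 - (35 + 7*(-4))) - 21917) = sqrt((-61 - (35 - 28)) - 21917) = sqrt((-61 - 1*7) - 21917) = sqrt((-61 - 7) - 21917) = sqrt(-68 - 21917) = sqrt(-21985) = I*sqrt(21985)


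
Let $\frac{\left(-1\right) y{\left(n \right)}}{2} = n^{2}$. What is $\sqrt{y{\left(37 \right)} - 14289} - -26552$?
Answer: $26552 + i \sqrt{17027} \approx 26552.0 + 130.49 i$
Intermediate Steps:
$y{\left(n \right)} = - 2 n^{2}$
$\sqrt{y{\left(37 \right)} - 14289} - -26552 = \sqrt{- 2 \cdot 37^{2} - 14289} - -26552 = \sqrt{\left(-2\right) 1369 - 14289} + 26552 = \sqrt{-2738 - 14289} + 26552 = \sqrt{-17027} + 26552 = i \sqrt{17027} + 26552 = 26552 + i \sqrt{17027}$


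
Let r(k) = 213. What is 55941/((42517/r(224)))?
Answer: 11915433/42517 ≈ 280.25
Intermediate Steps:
55941/((42517/r(224))) = 55941/((42517/213)) = 55941/((42517*(1/213))) = 55941/(42517/213) = 55941*(213/42517) = 11915433/42517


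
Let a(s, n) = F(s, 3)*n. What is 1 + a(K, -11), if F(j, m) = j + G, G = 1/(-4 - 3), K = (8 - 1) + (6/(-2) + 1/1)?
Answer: -367/7 ≈ -52.429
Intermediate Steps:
K = 5 (K = 7 + (6*(-1/2) + 1*1) = 7 + (-3 + 1) = 7 - 2 = 5)
G = -1/7 (G = 1/(-7) = -1/7 ≈ -0.14286)
F(j, m) = -1/7 + j (F(j, m) = j - 1/7 = -1/7 + j)
a(s, n) = n*(-1/7 + s) (a(s, n) = (-1/7 + s)*n = n*(-1/7 + s))
1 + a(K, -11) = 1 - 11*(-1/7 + 5) = 1 - 11*34/7 = 1 - 374/7 = -367/7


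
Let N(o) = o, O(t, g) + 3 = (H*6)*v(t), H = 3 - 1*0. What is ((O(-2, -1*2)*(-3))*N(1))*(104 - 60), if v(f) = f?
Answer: 5148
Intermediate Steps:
H = 3 (H = 3 + 0 = 3)
O(t, g) = -3 + 18*t (O(t, g) = -3 + (3*6)*t = -3 + 18*t)
((O(-2, -1*2)*(-3))*N(1))*(104 - 60) = (((-3 + 18*(-2))*(-3))*1)*(104 - 60) = (((-3 - 36)*(-3))*1)*44 = (-39*(-3)*1)*44 = (117*1)*44 = 117*44 = 5148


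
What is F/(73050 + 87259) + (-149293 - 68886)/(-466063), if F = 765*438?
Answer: 14703060517/5747237959 ≈ 2.5583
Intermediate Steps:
F = 335070
F/(73050 + 87259) + (-149293 - 68886)/(-466063) = 335070/(73050 + 87259) + (-149293 - 68886)/(-466063) = 335070/160309 - 218179*(-1/466063) = 335070*(1/160309) + 16783/35851 = 335070/160309 + 16783/35851 = 14703060517/5747237959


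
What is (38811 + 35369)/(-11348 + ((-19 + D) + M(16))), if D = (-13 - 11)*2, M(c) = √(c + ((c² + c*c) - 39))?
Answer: -70563725/10858478 - 18545*√489/32575434 ≈ -6.5111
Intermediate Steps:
M(c) = √(-39 + c + 2*c²) (M(c) = √(c + ((c² + c²) - 39)) = √(c + (2*c² - 39)) = √(c + (-39 + 2*c²)) = √(-39 + c + 2*c²))
D = -48 (D = -24*2 = -48)
(38811 + 35369)/(-11348 + ((-19 + D) + M(16))) = (38811 + 35369)/(-11348 + ((-19 - 48) + √(-39 + 16 + 2*16²))) = 74180/(-11348 + (-67 + √(-39 + 16 + 2*256))) = 74180/(-11348 + (-67 + √(-39 + 16 + 512))) = 74180/(-11348 + (-67 + √489)) = 74180/(-11415 + √489)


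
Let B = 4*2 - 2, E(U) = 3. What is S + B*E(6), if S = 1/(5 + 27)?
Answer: 577/32 ≈ 18.031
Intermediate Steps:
S = 1/32 ≈ 0.031250
B = 6 (B = 8 - 2 = 6)
S + B*E(6) = 1/32 + 6*3 = 1/32 + 18 = 577/32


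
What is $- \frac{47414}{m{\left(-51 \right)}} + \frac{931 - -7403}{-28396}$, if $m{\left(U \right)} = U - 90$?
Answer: $\frac{672596425}{2001918} \approx 335.98$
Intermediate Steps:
$m{\left(U \right)} = -90 + U$ ($m{\left(U \right)} = U - 90 = -90 + U$)
$- \frac{47414}{m{\left(-51 \right)}} + \frac{931 - -7403}{-28396} = - \frac{47414}{-90 - 51} + \frac{931 - -7403}{-28396} = - \frac{47414}{-141} + \left(931 + 7403\right) \left(- \frac{1}{28396}\right) = \left(-47414\right) \left(- \frac{1}{141}\right) + 8334 \left(- \frac{1}{28396}\right) = \frac{47414}{141} - \frac{4167}{14198} = \frac{672596425}{2001918}$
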